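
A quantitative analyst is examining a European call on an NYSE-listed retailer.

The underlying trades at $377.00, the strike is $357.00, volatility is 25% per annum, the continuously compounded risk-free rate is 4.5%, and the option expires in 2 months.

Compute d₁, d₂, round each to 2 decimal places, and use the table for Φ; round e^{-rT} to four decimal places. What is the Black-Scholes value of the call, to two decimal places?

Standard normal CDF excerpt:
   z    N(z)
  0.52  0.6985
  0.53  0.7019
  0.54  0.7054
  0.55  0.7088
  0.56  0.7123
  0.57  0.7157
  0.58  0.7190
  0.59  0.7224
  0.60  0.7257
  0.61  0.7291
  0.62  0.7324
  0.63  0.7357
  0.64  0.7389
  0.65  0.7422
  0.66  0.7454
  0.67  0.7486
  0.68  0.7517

σ√T = 0.25 × 0.4082 = 0.1021
d₁ = [ln(377/357) + (0.045 + 0.25²/2)·0.1667] / 0.1021 = [0.0545 + 0.0127] / 0.1021 = 0.6586 → 0.66
d₂ = d₁ − σ√T = 0.6586 − 0.1021 = 0.5565 → 0.56
exp(−rT) = exp(−0.045·0.1667) = 0.9925
N(d₁) = N(0.66) = 0.7454;  N(d₂) = N(0.56) = 0.7123
C = 377·0.7454 − 357·0.9925·0.7123 = 281.0158 − 252.3839 = 28.6319

$28.63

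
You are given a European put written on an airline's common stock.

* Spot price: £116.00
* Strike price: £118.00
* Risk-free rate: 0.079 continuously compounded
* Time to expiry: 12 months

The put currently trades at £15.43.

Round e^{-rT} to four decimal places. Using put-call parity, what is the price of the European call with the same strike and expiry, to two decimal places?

e^(−rT) = e^(−0.079·1) = 0.9240
Put-call parity: C − P = S − K·e^(−rT) = 116 − 118·0.9240 = 116 − 109.0320 = 6.9680
C = P + (C − P) = 15.43 + (6.9680) = 22.3980

£22.40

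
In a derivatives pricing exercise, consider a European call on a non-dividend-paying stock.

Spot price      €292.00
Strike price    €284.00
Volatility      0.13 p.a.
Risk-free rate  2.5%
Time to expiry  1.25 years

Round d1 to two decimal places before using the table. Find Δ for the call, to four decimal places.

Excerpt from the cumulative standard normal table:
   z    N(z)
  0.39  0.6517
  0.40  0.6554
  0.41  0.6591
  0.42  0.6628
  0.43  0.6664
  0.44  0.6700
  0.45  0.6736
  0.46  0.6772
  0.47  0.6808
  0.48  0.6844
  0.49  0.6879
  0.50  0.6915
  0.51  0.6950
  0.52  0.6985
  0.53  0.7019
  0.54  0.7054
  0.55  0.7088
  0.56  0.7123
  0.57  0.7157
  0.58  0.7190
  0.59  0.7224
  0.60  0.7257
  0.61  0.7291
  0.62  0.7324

0.6844

σ√T = 0.13 × 1.1180 = 0.1453
d₁ = [ln(292/284) + (0.025 + ½·0.13²)·1.25] / (σ√T) = (0.0278 + 0.0418) / 0.1453 = 0.4788 ≈ 0.48
N(d₁) = N(0.48) = 0.6844
Δ_call = N(d₁) = 0.6844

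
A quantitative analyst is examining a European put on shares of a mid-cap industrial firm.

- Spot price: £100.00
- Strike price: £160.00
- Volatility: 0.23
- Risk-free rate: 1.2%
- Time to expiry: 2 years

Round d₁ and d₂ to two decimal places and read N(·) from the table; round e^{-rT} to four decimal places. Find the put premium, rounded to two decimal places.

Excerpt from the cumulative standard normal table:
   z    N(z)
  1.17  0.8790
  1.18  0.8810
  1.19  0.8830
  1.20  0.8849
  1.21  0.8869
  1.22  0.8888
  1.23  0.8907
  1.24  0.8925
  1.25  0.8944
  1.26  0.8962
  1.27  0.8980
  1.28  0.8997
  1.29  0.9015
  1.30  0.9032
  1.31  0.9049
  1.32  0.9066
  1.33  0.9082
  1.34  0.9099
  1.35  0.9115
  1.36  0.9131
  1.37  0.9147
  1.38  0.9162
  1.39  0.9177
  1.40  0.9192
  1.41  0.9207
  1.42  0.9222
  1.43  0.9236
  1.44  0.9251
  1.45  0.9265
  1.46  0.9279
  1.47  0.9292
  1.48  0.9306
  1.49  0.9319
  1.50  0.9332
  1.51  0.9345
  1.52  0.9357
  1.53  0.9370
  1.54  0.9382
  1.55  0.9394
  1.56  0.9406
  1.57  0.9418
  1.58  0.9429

£57.68

σ√T = 0.23 × 1.4142 = 0.3253
d₁ = [ln(100/160) + (0.012 + ½·0.23²)·2] / (σ√T) = (-0.4700 + 0.0769) / 0.3253 = -1.2085 which rounds to -1.21
d₂ = -1.2085 − 0.3253 = -1.5338 which rounds to -1.53
exp(−rT) = exp(−0.012·2) = 0.9763
N(−d₂) = N(1.53) = 0.9370;  N(−d₁) = N(1.21) = 0.8869
P = 160·0.9763·0.9370 − 100·0.8869 = 146.3669 − 88.6900 = 57.6769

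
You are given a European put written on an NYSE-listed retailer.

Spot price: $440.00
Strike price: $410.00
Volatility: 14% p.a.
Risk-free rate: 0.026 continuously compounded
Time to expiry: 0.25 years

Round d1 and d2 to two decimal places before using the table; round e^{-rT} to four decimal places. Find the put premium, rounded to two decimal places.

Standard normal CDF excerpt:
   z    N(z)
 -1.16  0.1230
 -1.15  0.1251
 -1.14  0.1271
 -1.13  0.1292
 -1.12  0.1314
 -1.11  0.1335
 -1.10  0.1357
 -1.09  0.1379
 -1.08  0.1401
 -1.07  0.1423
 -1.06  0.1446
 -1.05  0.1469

σ√T = 0.14·√0.25 = 0.0700
ln(S/K) + (r + σ²/2)T = ln(440/410) + (0.026 + 0.14²/2)·0.25 = 0.0706 + 0.0089 = 0.0796
d₁ = 0.0796 / 0.0700 = 1.1367 → 1.14
d₂ = d₁ − σ√T = 1.1367 − 0.0700 = 1.0667 → 1.07
e^(−rT) = e^(−0.026·0.25) = 0.9935
N(−d₂) = N(-1.07) = 0.1423;  N(−d₁) = N(-1.14) = 0.1271
P = 410·0.9935·0.1423 − 440·0.1271 = 57.9638 − 55.9240 = 2.0398

$2.04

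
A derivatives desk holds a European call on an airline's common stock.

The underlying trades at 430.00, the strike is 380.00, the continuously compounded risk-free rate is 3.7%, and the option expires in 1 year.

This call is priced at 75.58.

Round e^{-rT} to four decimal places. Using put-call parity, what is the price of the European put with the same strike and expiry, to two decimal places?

exp(−rT) = exp(−0.037·1) = 0.9637
Put-call parity: C − P = S − K·e^(−rT) = 430 − 380·0.9637 = 430 − 366.2060 = 63.7940
P = C − (C − P) = 75.58 − (63.7940) = 11.7860

11.79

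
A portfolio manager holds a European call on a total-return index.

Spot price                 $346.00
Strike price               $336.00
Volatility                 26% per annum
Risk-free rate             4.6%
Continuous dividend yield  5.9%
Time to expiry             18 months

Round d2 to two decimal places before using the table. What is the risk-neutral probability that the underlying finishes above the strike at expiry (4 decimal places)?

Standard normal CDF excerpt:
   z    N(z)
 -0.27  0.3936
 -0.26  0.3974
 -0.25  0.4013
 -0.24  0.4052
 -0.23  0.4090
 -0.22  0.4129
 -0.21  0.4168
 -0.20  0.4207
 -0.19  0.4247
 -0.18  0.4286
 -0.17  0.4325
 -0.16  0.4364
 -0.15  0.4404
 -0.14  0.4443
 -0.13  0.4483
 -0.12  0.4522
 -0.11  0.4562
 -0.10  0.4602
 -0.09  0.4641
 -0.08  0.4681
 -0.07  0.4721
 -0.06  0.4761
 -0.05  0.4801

0.4483

σ√T = 0.26 × 1.2247 = 0.3184
d₁ = [ln(346/336) + (0.046 − 0.059 + 0.26²/2)·1.5] / 0.3184 = [0.0293 + 0.0312] / 0.3184 = 0.1901 ≈ 0.19
d₂ = d₁ − σ√T = 0.1901 − 0.3184 = -0.1284 ≈ -0.13
Pr(exercise) under Q = N(d₂) = 0.4483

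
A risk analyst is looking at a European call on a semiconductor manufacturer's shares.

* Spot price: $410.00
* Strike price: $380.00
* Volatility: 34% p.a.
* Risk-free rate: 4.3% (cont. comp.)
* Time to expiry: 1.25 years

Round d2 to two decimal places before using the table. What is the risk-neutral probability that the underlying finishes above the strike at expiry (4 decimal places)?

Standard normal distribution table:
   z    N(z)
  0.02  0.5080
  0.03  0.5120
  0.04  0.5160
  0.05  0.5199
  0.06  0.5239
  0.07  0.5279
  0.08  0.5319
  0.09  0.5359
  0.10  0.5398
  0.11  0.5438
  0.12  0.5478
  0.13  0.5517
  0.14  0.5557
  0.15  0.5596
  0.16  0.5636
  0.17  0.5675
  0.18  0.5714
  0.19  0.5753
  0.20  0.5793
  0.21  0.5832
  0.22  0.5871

σ√T = 0.34·√1.25 = 0.3801
d₁ = [ln(410/380) + (0.043 + 0.34²/2)·1.25] / 0.3801 = [0.0760 + 0.1260] / 0.3801 = 0.5314 ⇒ 0.53
d₂ = d₁ − σ√T = 0.5314 − 0.3801 = 0.1512 ⇒ 0.15
Pr(exercise) under Q = N(d₂) = 0.5596

0.5596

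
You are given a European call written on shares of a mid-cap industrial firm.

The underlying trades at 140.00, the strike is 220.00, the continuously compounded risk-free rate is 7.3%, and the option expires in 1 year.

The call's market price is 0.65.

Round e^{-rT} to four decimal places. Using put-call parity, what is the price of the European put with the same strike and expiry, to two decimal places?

65.16

exp(−rT) = exp(−0.073·1) = 0.9296
Put-call parity: C − P = S − K·e^(−rT) = 140 − 220·0.9296 = 140 − 204.5120 = -64.5120
P = C − (C − P) = 0.65 − (-64.5120) = 65.1620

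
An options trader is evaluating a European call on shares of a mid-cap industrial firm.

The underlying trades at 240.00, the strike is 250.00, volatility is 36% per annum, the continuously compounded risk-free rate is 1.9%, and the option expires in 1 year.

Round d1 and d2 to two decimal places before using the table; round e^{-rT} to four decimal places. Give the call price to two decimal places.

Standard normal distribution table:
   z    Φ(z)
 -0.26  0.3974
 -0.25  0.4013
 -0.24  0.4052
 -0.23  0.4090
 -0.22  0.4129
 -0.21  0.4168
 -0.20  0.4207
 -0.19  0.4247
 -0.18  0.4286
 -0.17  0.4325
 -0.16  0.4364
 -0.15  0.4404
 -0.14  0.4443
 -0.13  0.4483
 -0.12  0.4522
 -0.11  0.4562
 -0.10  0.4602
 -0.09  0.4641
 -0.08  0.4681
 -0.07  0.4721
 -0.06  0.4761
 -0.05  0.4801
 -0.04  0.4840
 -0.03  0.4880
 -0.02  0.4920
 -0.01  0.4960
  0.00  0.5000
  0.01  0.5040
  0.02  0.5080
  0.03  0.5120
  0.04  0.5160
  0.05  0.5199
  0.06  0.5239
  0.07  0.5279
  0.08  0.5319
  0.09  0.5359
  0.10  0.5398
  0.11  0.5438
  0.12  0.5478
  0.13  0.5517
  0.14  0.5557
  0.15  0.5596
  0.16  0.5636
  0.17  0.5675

σ√T = 0.36 × 1.0000 = 0.3600
ln(S/K) + (r + σ²/2)T = ln(240/250) + (0.019 + 0.36²/2)·1 = -0.0408 + 0.0838 = 0.0430
d₁ = 0.0430 / 0.3600 = 0.1194 ≈ 0.12
d₂ = d₁ − σ√T = 0.1194 − 0.3600 = -0.2406 ≈ -0.24
e^(−rT) = e^(−0.019·1) = 0.9812
C = 240·N(0.12) − 250·0.9812·N(-0.24) = 240·0.5478 − 250·0.9812·0.4052 = 131.4720 − 99.3956 = 32.0764

32.08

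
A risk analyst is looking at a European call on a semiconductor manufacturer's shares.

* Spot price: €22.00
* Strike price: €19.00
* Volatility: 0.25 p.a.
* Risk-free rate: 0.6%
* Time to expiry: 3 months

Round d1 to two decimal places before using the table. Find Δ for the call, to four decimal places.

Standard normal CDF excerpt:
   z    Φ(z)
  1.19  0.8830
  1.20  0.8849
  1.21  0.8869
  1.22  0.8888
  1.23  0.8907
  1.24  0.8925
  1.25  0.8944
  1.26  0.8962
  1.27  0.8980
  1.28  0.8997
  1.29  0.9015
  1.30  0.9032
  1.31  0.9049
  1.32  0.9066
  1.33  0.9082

0.8944

T = 0.25;  σ√T = 0.1250
d₁ = [ln(22/19) + (0.006 + 0.25²/2)·0.25] / 0.1250 = [0.1466 + 0.0093] / 0.1250 = 1.2473 → 1.25
N(d₁) = N(1.25) = 0.8944
Δ_call = N(d₁) = 0.8944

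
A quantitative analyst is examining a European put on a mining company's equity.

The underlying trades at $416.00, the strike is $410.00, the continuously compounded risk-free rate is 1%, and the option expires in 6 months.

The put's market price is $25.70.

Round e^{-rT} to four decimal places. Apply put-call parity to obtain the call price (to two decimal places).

e^(−rT) = e^(−0.01·0.5) = 0.9950
Put-call parity: C − P = S − K·e^(−rT) = 416 − 410·0.9950 = 416 − 407.9500 = 8.0500
C = P + (C − P) = 25.70 + (8.0500) = 33.7500

$33.75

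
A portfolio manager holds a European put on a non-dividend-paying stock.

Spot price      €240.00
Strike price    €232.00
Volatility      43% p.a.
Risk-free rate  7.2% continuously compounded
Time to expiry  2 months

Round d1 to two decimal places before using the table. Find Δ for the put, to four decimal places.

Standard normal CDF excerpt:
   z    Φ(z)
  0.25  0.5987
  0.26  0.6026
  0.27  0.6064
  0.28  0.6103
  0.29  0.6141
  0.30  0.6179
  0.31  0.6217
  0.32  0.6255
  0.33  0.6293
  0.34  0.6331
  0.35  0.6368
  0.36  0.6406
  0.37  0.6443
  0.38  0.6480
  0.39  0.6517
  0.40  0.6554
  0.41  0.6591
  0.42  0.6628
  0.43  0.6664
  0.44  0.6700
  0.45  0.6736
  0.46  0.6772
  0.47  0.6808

σ√T = 0.43·√0.1667 = 0.1755
d₁ = [ln(240/232) + (0.072 + ½·0.43²)·0.1667] / (σ√T) = (0.0339 + 0.0274) / 0.1755 = 0.3493 ≈ 0.35
N(d₁) = N(0.35) = 0.6368
Δ_put = N(d₁) − 1 = 0.6368 − 1 = -0.3632

-0.3632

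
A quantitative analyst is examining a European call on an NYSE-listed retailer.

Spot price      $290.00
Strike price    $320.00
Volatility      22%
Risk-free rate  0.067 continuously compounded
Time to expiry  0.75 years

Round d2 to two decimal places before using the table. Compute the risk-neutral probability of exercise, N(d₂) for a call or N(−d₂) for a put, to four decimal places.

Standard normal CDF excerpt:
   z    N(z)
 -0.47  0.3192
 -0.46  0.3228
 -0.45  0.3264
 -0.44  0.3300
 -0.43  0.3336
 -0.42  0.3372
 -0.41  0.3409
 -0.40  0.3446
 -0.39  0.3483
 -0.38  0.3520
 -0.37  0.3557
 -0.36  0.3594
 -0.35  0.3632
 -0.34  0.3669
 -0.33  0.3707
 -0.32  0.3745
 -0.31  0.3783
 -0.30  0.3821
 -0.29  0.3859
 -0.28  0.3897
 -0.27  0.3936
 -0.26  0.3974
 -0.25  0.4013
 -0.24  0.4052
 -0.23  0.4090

0.3632

σ√T = 0.22 × 0.8660 = 0.1905
d₁ = [ln(290/320) + (0.067 + 0.22²/2)·0.75] / 0.1905 = [-0.0984 + 0.0684] / 0.1905 = -0.1577 → -0.16
d₂ = d₁ − σ√T = -0.1577 − 0.1905 = -0.3482 → -0.35
Pr(exercise) under Q = N(d₂) = 0.3632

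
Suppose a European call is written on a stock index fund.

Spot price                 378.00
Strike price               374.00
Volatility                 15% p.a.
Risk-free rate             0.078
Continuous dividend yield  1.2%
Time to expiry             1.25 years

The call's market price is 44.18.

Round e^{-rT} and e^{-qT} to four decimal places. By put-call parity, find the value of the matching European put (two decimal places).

e^(−qT) = e^(−0.012·1.25) = 0.9851;  e^(−rT) = e^(−0.078·1.25) = 0.9071
Put-call parity: C − P = S·e^(−qT) − K·e^(−rT) = 378·0.9851 − 374·0.9071 = 372.3678 − 339.2554 = 33.1124
P = C − (C − P) = 44.18 − (33.1124) = 11.0676

11.07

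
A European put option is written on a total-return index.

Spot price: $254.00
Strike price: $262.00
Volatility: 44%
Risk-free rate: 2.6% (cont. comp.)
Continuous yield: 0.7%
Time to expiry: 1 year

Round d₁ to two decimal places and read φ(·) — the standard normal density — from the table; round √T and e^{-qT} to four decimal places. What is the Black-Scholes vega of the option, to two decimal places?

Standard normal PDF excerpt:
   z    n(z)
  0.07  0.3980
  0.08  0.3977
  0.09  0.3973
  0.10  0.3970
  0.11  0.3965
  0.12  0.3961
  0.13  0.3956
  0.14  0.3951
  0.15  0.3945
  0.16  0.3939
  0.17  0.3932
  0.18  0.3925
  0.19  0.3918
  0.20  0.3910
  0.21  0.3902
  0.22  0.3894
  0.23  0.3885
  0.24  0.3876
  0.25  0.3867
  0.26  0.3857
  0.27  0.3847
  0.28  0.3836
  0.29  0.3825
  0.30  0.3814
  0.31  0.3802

σ√T = 0.44·√1 = 0.4400
d₁ = [ln(254/262) + (0.026 − 0.007 + 0.44²/2)·1] / 0.4400 = [-0.0310 + 0.1158] / 0.4400 = 0.1927 ⇒ 0.19
√T = √1 = 1.0000
φ(d₁) = φ(0.19) = 0.3918
e^(−qT) = e^(−0.007·1) = 0.9930
vega = S·e^(−qT)·φ(d₁)·√T = 254·0.9930·0.3918·1.0000 = 98.8206

98.82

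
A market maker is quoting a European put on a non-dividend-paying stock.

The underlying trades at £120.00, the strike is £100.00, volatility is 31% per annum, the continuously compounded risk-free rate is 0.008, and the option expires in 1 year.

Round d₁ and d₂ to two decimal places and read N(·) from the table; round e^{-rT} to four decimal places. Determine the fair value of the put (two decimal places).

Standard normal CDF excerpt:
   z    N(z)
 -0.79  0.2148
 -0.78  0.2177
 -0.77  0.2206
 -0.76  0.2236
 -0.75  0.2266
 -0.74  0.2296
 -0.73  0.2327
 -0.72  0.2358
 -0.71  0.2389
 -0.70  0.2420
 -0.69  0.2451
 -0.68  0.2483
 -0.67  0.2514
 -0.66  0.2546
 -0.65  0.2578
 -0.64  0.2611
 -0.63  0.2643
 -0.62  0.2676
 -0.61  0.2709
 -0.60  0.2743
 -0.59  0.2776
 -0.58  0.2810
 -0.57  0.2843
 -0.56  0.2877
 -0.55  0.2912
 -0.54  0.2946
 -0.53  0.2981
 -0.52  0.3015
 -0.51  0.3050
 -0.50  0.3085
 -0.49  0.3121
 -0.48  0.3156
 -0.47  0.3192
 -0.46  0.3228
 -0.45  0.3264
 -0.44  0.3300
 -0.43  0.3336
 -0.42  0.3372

£5.55

T = 1;  σ√T = 0.3100
d₁ = [ln(120/100) + (0.008 + ½·0.31²)·1] / (σ√T) = (0.1823 + 0.0561) / 0.3100 = 0.7689 ≈ 0.77
d₂ = 0.7689 − 0.3100 = 0.4589 ≈ 0.46
e^(−rT) = e^(−0.008·1) = 0.9920
N(−d₂) = N(-0.46) = 0.3228;  N(−d₁) = N(-0.77) = 0.2206
P = 100·0.9920·0.3228 − 120·0.2206 = 32.0218 − 26.4720 = 5.5498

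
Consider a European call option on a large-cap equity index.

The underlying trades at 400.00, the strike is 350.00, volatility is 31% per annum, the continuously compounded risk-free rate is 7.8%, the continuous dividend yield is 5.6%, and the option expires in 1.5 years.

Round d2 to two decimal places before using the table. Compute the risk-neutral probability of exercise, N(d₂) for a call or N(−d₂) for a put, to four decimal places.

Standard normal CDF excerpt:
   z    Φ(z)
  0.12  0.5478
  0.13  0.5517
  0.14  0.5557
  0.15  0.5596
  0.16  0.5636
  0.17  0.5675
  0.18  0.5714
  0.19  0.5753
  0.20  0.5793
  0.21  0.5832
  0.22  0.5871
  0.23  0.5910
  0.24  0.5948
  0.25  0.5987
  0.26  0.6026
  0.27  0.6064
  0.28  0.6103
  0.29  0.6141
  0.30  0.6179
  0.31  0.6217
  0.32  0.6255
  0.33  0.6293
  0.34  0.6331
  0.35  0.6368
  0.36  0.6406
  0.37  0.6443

0.5987

σ√T = 0.31 × 1.2247 = 0.3797
d₁ = [ln(400/350) + (0.078 − 0.056 + 0.31²/2)·1.5] / 0.3797 = [0.1335 + 0.1051] / 0.3797 = 0.6285 which rounds to 0.63
d₂ = d₁ − σ√T = 0.6285 − 0.3797 = 0.2488 which rounds to 0.25
Pr(exercise) under Q = N(d₂) = 0.5987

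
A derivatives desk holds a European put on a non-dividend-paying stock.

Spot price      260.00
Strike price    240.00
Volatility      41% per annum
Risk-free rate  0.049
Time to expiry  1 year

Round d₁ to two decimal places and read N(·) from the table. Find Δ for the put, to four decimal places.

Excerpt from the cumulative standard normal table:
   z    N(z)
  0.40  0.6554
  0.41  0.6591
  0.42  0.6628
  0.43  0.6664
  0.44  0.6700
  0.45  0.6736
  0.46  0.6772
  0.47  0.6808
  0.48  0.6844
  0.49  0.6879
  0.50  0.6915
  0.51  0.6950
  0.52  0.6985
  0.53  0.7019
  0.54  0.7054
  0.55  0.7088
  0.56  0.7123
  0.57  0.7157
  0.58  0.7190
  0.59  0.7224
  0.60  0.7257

σ√T = 0.41·√1 = 0.4100
ln(S/K) + (r + σ²/2)T = ln(260/240) + (0.049 + 0.41²/2)·1 = 0.0800 + 0.1331 = 0.2131
d₁ = 0.2131 / 0.4100 = 0.5197 → 0.52
N(d₁) = N(0.52) = 0.6985
Δ_put = N(d₁) − 1 = 0.6985 − 1 = -0.3015

-0.3015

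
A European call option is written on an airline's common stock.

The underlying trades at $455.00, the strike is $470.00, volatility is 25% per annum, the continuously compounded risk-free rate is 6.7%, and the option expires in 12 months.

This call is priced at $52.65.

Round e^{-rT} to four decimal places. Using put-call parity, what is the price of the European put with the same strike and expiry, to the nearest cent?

$37.19

e^(−rT) = e^(−0.067·1) = 0.9352
Put-call parity: C − P = S − K·e^(−rT) = 455 − 470·0.9352 = 455 − 439.5440 = 15.4560
P = C − (C − P) = 52.65 − (15.4560) = 37.1940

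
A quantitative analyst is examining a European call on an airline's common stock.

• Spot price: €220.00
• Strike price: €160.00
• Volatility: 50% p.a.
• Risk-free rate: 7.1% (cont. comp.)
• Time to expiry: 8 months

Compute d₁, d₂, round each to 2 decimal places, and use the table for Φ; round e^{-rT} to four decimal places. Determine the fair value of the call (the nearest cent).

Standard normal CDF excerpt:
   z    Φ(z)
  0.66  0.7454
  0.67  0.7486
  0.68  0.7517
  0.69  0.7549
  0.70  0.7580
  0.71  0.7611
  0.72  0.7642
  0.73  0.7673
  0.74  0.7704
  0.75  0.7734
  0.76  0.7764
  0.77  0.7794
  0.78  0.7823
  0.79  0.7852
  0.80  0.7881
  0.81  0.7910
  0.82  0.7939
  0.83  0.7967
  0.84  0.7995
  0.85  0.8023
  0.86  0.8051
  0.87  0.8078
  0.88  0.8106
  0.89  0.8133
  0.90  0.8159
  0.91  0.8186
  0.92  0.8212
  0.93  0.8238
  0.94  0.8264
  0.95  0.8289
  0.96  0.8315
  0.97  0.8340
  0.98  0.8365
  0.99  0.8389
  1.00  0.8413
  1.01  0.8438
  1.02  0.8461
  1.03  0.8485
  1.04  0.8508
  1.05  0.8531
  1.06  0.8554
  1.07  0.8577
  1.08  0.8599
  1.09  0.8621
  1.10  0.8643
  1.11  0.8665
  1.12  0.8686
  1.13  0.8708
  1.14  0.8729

€74.94

T = 0.6667;  σ√T = 0.4082
ln(S/K) + (r + σ²/2)T = ln(220/160) + (0.071 + 0.5²/2)·0.6667 = 0.3185 + 0.1307 = 0.4491
d₁ = 0.4491 / 0.4082 = 1.1001 ≈ 1.10
d₂ = d₁ − σ√T = 1.1001 − 0.4082 = 0.6919 ≈ 0.69
e^(−rT) = e^(−0.071·0.6667) = 0.9538
C = 220·N(1.10) − 160·0.9538·N(0.69) = 220·0.8643 − 160·0.9538·0.7549 = 190.1460 − 115.2038 = 74.9422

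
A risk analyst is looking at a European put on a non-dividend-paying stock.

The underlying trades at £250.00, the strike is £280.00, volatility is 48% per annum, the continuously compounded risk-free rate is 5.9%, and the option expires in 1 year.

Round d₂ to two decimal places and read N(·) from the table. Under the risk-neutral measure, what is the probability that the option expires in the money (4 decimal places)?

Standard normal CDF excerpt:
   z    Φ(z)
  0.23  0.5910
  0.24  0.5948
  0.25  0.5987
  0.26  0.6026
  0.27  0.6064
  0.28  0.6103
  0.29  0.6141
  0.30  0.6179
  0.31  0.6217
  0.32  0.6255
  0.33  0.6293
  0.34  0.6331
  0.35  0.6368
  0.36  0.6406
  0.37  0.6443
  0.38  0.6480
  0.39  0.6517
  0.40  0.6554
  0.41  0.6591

σ√T = 0.48·√1 = 0.4800
d₁ = [ln(250/280) + (0.059 + 0.48²/2)·1] / 0.4800 = [-0.1133 + 0.1742] / 0.4800 = 0.1268 ⇒ 0.13
d₂ = d₁ − σ√T = 0.1268 − 0.4800 = -0.3532 ⇒ -0.35
Risk-neutral Pr[S_T < K] = N(−d₂) = N(0.35) = 0.6368

0.6368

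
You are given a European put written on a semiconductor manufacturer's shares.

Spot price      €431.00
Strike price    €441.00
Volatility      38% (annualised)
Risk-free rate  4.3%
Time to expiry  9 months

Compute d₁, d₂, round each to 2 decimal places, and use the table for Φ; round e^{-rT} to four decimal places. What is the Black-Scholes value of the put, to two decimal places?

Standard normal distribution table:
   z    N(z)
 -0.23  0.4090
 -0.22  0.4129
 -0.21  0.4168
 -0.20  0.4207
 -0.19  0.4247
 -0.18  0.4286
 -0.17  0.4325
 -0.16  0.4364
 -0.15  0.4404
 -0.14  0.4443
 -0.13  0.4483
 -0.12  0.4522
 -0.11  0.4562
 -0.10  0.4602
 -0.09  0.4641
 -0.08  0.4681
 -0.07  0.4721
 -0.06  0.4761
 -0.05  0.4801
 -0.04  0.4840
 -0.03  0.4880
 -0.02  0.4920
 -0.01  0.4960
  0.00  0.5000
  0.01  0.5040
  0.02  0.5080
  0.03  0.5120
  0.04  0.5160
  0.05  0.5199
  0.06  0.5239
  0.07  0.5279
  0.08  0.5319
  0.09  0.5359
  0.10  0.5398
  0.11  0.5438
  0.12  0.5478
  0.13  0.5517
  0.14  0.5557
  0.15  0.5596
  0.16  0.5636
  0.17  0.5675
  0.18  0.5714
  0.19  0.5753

T = 0.75;  σ√T = 0.3291
d₁ = [ln(431/441) + (0.043 + 0.38²/2)·0.75] / 0.3291 = [-0.0229 + 0.0864] / 0.3291 = 0.1928 which rounds to 0.19
d₂ = d₁ − σ√T = 0.1928 − 0.3291 = -0.1362 which rounds to -0.14
e^(−rT) = e^(−0.043·0.75) = 0.9683
N(−d₂) = N(0.14) = 0.5557;  N(−d₁) = N(-0.19) = 0.4247
P = 441·0.9683·0.5557 − 431·0.4247 = 237.2952 − 183.0457 = 54.2495

€54.25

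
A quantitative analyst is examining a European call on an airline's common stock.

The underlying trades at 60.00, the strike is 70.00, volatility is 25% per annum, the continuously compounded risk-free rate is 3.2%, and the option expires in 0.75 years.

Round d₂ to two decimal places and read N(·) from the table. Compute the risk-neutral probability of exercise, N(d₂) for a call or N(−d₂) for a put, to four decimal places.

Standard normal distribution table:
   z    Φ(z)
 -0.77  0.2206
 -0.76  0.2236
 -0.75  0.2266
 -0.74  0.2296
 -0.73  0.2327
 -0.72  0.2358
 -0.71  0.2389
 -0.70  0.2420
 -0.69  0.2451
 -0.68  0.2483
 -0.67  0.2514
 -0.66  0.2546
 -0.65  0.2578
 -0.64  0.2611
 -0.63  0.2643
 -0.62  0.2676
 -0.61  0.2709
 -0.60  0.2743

T = 0.75;  σ√T = 0.2165
ln(S/K) + (r + σ²/2)T = ln(60/70) + (0.032 + 0.25²/2)·0.75 = -0.1542 + 0.0474 = -0.1067
d₁ = -0.1067 / 0.2165 = -0.4929 ⇒ -0.49
d₂ = d₁ − σ√T = -0.4929 − 0.2165 = -0.7094 ⇒ -0.71
Pr(exercise) under Q = N(d₂) = 0.2389

0.2389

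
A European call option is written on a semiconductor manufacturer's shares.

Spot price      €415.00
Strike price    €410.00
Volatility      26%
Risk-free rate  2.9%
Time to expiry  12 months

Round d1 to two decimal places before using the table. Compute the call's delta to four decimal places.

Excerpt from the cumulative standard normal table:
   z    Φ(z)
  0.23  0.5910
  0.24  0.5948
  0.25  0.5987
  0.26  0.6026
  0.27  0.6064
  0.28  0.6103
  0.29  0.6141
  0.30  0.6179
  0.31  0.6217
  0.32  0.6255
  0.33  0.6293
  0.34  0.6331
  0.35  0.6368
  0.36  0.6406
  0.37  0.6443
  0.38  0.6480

0.6141

σ√T = 0.26·√1 = 0.2600
ln(S/K) + (r + σ²/2)T = ln(415/410) + (0.029 + 0.26²/2)·1 = 0.0121 + 0.0628 = 0.0749
d₁ = 0.0749 / 0.2600 = 0.2882 → 0.29
N(d₁) = N(0.29) = 0.6141
Δ_call = N(d₁) = 0.6141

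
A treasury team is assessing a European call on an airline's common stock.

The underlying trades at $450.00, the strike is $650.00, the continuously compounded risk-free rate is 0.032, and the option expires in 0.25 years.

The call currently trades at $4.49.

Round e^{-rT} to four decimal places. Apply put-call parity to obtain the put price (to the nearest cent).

$199.29

exp(−rT) = exp(−0.032·0.25) = 0.9920
Put-call parity: C − P = S − K·e^(−rT) = 450 − 650·0.9920 = 450 − 644.8000 = -194.8000
P = C − (C − P) = 4.49 − (-194.8000) = 199.2900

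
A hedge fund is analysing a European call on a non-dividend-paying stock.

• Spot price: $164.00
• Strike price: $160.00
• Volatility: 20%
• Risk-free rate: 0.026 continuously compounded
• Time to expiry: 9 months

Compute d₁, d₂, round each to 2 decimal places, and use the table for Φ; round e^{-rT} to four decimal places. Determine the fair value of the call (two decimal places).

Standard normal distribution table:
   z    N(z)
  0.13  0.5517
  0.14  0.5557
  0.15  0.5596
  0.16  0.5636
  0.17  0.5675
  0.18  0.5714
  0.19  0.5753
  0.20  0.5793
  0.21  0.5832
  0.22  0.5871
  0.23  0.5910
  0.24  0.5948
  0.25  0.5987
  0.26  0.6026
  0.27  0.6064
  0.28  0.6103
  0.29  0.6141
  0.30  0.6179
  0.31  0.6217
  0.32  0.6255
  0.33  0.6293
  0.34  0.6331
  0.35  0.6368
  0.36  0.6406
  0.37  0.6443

σ√T = 0.2 × 0.8660 = 0.1732
d₁ = [ln(164/160) + (0.026 + 0.2²/2)·0.75] / 0.1732 = [0.0247 + 0.0345] / 0.1732 = 0.3417 → 0.34
d₂ = d₁ − σ√T = 0.3417 − 0.1732 = 0.1685 → 0.17
exp(−rT) = exp(−0.026·0.75) = 0.9807
N(d₁) = N(0.34) = 0.6331;  N(d₂) = N(0.17) = 0.5675
C = 164·0.6331 − 160·0.9807·0.5675 = 103.8284 − 89.0476 = 14.7808

$14.78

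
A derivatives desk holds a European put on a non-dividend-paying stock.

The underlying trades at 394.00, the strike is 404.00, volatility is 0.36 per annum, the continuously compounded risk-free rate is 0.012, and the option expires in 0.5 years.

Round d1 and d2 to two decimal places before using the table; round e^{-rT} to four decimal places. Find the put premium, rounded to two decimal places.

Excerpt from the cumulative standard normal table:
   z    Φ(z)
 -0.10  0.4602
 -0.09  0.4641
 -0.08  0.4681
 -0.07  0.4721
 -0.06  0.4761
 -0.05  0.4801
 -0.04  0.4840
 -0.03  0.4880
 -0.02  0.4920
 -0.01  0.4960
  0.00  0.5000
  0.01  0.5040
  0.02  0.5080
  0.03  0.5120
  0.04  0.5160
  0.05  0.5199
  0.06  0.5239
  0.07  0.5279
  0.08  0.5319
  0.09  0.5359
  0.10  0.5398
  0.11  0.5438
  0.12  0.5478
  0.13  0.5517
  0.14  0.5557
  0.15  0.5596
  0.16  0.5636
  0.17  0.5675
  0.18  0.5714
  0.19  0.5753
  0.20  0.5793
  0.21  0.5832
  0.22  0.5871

43.47

σ√T = 0.36 × 0.7071 = 0.2546
d₁ = [ln(394/404) + (0.012 + 0.36²/2)·0.5] / 0.2546 = [-0.0251 + 0.0384] / 0.2546 = 0.0524 ≈ 0.05
d₂ = d₁ − σ√T = 0.0524 − 0.2546 = -0.2022 ≈ -0.20
e^(−rT) = e^(−0.012·0.5) = 0.9940
P = 404·0.9940·N(0.20) − 394·N(-0.05) = 404·0.9940·0.5793 − 394·0.4801 = 232.6330 − 189.1594 = 43.4736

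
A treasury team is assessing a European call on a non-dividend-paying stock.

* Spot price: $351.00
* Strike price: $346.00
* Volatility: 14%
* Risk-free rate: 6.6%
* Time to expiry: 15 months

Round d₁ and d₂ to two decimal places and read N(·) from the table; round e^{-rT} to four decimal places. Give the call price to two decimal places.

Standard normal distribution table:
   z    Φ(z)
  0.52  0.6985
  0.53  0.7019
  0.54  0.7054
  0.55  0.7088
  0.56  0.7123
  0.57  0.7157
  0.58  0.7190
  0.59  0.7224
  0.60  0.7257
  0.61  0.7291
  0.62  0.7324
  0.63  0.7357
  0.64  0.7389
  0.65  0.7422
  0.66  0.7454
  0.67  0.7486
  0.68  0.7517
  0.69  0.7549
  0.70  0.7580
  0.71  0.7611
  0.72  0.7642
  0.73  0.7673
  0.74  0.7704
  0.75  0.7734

σ√T = 0.14·√1.25 = 0.1565
ln(S/K) + (r + σ²/2)T = ln(351/346) + (0.066 + 0.14²/2)·1.25 = 0.0143 + 0.0948 = 0.1091
d₁ = 0.1091 / 0.1565 = 0.6970 → 0.70
d₂ = d₁ − σ√T = 0.6970 − 0.1565 = 0.5405 → 0.54
exp(−rT) = exp(−0.066·1.25) = 0.9208
C = 351·N(0.70) − 346·0.9208·N(0.54) = 351·0.7580 − 346·0.9208·0.7054 = 266.0580 − 224.7382 = 41.3198

$41.32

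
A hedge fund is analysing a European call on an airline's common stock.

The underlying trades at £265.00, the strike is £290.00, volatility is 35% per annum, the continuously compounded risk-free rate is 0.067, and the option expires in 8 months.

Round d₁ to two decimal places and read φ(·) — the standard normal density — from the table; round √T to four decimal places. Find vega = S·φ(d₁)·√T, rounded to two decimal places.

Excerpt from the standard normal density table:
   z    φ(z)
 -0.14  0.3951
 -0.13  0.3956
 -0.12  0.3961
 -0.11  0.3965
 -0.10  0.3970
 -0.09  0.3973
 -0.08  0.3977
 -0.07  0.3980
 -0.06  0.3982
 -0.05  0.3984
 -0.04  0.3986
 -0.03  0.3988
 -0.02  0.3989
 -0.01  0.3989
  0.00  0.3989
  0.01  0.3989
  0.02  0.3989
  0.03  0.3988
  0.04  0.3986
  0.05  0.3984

σ√T = 0.35 × 0.8165 = 0.2858
d₁ = [ln(265/290) + (0.067 + ½·0.35²)·0.6667] / (σ√T) = (-0.0902 + 0.0855) / 0.2858 = -0.0163 which rounds to -0.02
√T = √0.6667 = 0.8165
φ(d₁) = φ(-0.02) = 0.3989
vega = S·φ(d₁)·√T = 265·0.3989·0.8165 = 86.3110
(Call and put vega coincide under Black-Scholes.)

86.31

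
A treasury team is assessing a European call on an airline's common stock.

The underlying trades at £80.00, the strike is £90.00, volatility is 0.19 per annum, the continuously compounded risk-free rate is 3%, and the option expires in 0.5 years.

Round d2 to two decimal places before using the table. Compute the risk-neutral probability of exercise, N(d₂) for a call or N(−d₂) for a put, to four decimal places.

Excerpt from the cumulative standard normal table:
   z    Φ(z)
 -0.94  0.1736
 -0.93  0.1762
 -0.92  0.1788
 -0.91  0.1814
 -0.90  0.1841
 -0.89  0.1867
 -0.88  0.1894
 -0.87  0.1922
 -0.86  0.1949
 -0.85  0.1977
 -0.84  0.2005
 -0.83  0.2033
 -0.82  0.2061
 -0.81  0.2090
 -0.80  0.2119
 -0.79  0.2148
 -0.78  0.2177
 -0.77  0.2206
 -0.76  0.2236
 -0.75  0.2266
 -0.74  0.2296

σ√T = 0.19 × 0.7071 = 0.1344
d₁ = [ln(80/90) + (0.03 + 0.19²/2)·0.5] / 0.1344 = [-0.1178 + 0.0240] / 0.1344 = -0.6979 ⇒ -0.70
d₂ = d₁ − σ√T = -0.6979 − 0.1344 = -0.8322 ⇒ -0.83
Risk-neutral Pr[S_T > K] = N(d₂) = N(-0.83) = 0.2033

0.2033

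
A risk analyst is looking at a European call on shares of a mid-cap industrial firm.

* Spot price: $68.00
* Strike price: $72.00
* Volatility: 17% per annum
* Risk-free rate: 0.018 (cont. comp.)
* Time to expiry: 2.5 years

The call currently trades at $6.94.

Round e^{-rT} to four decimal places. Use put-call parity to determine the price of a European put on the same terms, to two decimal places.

$7.77

exp(−rT) = exp(−0.018·2.5) = 0.9560
Put-call parity: C − P = S − K·e^(−rT) = 68 − 72·0.9560 = 68 − 68.8320 = -0.8320
P = C − (C − P) = 6.94 − (-0.8320) = 7.7720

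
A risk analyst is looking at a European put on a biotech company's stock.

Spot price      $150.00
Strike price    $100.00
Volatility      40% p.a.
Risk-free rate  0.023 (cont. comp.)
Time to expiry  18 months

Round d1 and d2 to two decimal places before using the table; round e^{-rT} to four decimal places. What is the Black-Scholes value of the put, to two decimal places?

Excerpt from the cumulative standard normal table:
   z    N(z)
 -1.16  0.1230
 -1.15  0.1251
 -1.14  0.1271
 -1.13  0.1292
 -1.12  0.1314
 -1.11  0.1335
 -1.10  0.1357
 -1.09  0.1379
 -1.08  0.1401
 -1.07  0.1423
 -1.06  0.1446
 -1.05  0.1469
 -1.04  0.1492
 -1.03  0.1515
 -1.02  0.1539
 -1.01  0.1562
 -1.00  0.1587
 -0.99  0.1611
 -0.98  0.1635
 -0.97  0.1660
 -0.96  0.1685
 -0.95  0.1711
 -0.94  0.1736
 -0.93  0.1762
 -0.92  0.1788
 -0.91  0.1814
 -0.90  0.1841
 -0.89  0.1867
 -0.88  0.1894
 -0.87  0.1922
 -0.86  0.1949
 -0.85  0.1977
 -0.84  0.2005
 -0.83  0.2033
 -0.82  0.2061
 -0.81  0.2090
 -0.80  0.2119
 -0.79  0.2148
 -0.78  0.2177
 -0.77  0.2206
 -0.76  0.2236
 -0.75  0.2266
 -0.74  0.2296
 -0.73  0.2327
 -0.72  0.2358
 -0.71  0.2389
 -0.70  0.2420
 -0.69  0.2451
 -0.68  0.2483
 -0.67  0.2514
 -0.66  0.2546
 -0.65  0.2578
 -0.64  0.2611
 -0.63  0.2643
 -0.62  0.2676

$5.84

σ√T = 0.4 × 1.2247 = 0.4899
d₁ = [ln(150/100) + (0.023 + 0.4²/2)·1.5] / 0.4899 = [0.4055 + 0.1545] / 0.4899 = 1.1430 → 1.14
d₂ = d₁ − σ√T = 1.1430 − 0.4899 = 0.6531 → 0.65
exp(−rT) = exp(−0.023·1.5) = 0.9661
P = 100·0.9661·N(-0.65) − 150·N(-1.14) = 100·0.9661·0.2578 − 150·0.1271 = 24.9061 − 19.0650 = 5.8411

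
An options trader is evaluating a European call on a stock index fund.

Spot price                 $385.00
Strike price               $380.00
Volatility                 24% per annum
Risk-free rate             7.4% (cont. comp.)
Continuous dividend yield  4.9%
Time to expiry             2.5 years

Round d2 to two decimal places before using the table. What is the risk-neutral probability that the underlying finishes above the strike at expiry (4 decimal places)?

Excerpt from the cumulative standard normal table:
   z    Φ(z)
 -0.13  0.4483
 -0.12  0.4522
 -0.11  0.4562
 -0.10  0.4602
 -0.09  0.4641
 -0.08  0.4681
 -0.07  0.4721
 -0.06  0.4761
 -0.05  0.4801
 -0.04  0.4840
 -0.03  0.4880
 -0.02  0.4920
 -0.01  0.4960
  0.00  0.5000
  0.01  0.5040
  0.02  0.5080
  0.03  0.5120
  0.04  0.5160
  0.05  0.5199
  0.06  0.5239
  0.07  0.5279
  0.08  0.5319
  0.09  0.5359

0.5040

T = 2.5;  σ√T = 0.3795
d₁ = [ln(385/380) + (0.074 − 0.049 + ½·0.24²)·2.5] / (σ√T) = (0.0131 + 0.1345) / 0.3795 = 0.3889 → 0.39
d₂ = 0.3889 − 0.3795 = 0.0094 → 0.01
Risk-neutral Pr[S_T > K] = N(d₂) = N(0.01) = 0.5040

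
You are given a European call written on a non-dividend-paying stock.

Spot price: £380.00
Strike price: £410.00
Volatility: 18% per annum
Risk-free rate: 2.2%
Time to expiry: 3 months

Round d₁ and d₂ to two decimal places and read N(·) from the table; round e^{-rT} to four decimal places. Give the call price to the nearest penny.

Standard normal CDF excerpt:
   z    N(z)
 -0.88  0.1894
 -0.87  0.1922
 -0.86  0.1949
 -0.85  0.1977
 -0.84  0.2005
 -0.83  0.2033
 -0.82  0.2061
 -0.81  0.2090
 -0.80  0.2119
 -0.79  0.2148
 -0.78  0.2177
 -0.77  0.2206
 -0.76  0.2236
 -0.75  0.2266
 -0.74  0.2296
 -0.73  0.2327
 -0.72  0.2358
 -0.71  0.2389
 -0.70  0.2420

σ√T = 0.18·√0.25 = 0.0900
ln(S/K) + (r + σ²/2)T = ln(380/410) + (0.022 + 0.18²/2)·0.25 = -0.0760 + 0.0095 = -0.0664
d₁ = -0.0664 / 0.0900 = -0.7382 ≈ -0.74
d₂ = d₁ − σ√T = -0.7382 − 0.0900 = -0.8282 ≈ -0.83
e^(−rT) = e^(−0.022·0.25) = 0.9945
N(d₁) = N(-0.74) = 0.2296;  N(d₂) = N(-0.83) = 0.2033
C = 380·0.2296 − 410·0.9945·0.2033 = 87.2480 − 82.8946 = 4.3534

£4.35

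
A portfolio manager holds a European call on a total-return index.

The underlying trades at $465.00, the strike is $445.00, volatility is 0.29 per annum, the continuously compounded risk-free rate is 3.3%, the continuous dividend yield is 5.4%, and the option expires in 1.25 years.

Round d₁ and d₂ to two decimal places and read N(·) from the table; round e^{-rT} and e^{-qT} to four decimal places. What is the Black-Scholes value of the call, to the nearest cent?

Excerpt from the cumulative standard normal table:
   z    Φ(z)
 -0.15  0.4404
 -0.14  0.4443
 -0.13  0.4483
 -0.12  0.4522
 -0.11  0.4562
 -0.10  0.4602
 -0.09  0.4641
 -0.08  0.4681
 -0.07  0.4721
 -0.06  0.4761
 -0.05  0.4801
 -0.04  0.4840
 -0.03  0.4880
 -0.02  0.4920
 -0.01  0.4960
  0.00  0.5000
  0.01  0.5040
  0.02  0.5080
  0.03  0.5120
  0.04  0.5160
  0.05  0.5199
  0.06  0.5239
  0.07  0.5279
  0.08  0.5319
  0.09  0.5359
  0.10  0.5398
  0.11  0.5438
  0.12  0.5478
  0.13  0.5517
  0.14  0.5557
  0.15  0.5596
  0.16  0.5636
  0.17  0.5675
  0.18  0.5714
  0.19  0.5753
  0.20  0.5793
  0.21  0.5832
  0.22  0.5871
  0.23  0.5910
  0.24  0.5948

$60.37

T = 1.25;  σ√T = 0.3242
d₁ = [ln(465/445) + (0.033 − 0.054 + ½·0.29²)·1.25] / (σ√T) = (0.0440 + 0.0263) / 0.3242 = 0.2167 → 0.22
d₂ = 0.2167 − 0.3242 = -0.1075 → -0.11
e^(−qT) = e^(−0.054·1.25) = 0.9347;  e^(−rT) = e^(−0.033·1.25) = 0.9596
C = 465·0.9347·N(0.22) − 445·0.9596·N(-0.11) = 465·0.9347·0.5871 − 445·0.9596·0.4562 = 255.1745 − 194.8074 = 60.3671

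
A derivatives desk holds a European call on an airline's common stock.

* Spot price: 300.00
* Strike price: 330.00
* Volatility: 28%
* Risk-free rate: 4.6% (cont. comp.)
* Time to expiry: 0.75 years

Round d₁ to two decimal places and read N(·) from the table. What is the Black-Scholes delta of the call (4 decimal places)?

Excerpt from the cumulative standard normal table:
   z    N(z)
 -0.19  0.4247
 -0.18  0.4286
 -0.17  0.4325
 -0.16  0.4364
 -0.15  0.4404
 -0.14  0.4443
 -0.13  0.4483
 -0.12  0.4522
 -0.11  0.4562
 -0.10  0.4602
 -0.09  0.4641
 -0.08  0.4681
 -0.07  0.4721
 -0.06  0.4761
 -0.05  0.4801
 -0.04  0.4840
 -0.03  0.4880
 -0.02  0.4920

0.4483

σ√T = 0.28·√0.75 = 0.2425
d₁ = [ln(300/330) + (0.046 + 0.28²/2)·0.75] / 0.2425 = [-0.0953 + 0.0639] / 0.2425 = -0.1295 ≈ -0.13
N(d₁) = N(-0.13) = 0.4483
Δ_call = N(d₁) = 0.4483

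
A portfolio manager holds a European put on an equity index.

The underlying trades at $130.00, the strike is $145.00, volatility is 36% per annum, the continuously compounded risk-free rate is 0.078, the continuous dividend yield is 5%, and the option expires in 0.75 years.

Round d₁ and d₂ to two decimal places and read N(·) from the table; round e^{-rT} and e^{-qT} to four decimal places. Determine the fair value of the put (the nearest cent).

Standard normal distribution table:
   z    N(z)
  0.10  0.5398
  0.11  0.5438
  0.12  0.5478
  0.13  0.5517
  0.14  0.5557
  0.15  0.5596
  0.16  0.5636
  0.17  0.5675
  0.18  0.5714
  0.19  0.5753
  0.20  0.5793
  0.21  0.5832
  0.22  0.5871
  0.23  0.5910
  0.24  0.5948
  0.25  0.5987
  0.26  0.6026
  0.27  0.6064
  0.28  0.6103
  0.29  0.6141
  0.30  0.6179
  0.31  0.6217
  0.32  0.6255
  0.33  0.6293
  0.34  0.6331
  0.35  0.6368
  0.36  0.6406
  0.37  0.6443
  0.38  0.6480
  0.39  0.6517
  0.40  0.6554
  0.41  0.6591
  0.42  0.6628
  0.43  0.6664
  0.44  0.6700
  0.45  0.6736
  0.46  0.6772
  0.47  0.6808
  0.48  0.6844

$22.55

T = 0.75;  σ√T = 0.3118
d₁ = [ln(130/145) + (0.078 − 0.05 + 0.36²/2)·0.75] / 0.3118 = [-0.1092 + 0.0696] / 0.3118 = -0.1270 ≈ -0.13
d₂ = d₁ − σ√T = -0.1270 − 0.3118 = -0.4388 ≈ -0.44
e^(−qT) = e^(−0.05·0.75) = 0.9632;  e^(−rT) = e^(−0.078·0.75) = 0.9432
N(−d₂) = N(0.44) = 0.6700;  N(−d₁) = N(0.13) = 0.5517
P = 145·0.9432·0.6700 − 130·0.9632·0.5517 = 91.6319 − 69.0817 = 22.5502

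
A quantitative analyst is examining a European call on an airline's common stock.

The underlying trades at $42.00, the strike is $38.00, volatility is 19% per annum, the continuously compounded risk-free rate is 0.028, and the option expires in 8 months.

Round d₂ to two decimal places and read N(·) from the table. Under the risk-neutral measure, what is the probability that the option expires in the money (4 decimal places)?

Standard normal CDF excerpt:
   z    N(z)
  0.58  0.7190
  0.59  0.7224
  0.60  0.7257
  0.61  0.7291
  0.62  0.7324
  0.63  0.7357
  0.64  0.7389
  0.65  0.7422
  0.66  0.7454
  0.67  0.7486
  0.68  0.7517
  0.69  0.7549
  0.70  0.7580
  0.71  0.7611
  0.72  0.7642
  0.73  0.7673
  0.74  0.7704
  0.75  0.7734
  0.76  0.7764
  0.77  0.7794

σ√T = 0.19·√0.6667 = 0.1551
d₁ = [ln(42/38) + (0.028 + ½·0.19²)·0.6667] / (σ√T) = (0.1001 + 0.0307) / 0.1551 = 0.8430 → 0.84
d₂ = 0.8430 − 0.1551 = 0.6879 → 0.69
Risk-neutral Pr[S_T > K] = N(d₂) = N(0.69) = 0.7549

0.7549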